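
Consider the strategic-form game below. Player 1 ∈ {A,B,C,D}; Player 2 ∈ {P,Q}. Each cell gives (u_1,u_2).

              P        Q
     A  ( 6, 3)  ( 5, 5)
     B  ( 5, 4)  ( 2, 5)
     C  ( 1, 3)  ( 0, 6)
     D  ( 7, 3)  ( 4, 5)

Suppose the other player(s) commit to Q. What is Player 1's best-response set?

P1 best: {A}

u_1(A vs Q) = 5
u_1(B vs Q) = 2
u_1(C vs Q) = 0
u_1(D vs Q) = 4
max payoff 5 at {A}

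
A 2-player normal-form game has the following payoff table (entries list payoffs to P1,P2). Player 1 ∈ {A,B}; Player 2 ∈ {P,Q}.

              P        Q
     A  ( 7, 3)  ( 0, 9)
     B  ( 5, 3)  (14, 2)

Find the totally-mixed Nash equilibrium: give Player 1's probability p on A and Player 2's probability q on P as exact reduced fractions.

p=1/7, q=7/8

P1 indiff ⇒ q·7+(1-q)·0 = q·5+(1-q)·14 ⇒ q(2) = (1-q)(14) ⇒ q = 7/8
P2 indiff ⇒ p·3+(1-p)·3 = p·9+(1-p)·2 ⇒ p(-6) = (1-p)(-1) ⇒ p = 1/7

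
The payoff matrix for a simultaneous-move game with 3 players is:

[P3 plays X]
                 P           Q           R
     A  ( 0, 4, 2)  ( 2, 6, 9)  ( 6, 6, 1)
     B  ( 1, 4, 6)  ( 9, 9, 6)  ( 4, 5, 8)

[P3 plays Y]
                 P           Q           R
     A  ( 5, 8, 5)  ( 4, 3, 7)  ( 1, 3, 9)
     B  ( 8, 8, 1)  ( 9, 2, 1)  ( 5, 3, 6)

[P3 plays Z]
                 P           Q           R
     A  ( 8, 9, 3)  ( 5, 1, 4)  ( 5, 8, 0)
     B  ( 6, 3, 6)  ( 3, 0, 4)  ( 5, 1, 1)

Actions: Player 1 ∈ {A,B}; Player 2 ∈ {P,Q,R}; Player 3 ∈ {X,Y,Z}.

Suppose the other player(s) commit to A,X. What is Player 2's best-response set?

argmax u_2 = {Q,R}

u_2(P vs A,X) = 4
u_2(Q vs A,X) = 6
u_2(R vs A,X) = 6
max payoff 6 at {Q,R}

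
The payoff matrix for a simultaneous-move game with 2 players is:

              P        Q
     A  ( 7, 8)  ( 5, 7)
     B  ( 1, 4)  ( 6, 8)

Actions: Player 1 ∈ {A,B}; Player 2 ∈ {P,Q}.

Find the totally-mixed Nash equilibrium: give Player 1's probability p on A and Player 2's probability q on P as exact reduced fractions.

p=4/5, q=1/7

P1 indiff ⇒ q·7+(1-q)·5 = q·1+(1-q)·6 ⇒ q(6) = (1-q)(1) ⇒ q = 1/7
P2 indiff ⇒ p·8+(1-p)·4 = p·7+(1-p)·8 ⇒ p(1) = (1-p)(4) ⇒ p = 4/5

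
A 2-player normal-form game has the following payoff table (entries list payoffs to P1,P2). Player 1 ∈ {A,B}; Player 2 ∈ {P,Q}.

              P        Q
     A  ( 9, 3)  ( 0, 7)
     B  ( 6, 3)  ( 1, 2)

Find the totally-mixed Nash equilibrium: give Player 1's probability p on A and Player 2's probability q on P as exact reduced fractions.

P1 indiff ⇒ q·9+(1-q)·0 = q·6+(1-q)·1 ⇒ q(3) = (1-q)(1) ⇒ q = 1/4
P2 indiff ⇒ p·3+(1-p)·3 = p·7+(1-p)·2 ⇒ p(-4) = (1-p)(-1) ⇒ p = 1/5

p=1/5, q=1/4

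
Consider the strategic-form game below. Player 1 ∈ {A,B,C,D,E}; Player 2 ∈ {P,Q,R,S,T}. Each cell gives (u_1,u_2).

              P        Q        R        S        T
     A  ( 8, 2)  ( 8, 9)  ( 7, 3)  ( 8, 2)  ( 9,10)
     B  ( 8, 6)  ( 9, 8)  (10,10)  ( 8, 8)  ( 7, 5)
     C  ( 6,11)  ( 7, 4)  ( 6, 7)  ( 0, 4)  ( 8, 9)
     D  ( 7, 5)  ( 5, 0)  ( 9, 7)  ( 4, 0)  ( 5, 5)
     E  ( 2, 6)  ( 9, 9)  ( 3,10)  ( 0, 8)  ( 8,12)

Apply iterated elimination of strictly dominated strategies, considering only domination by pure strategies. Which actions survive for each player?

Remaining: P1:{A,B,E} P2:{Q,R,T}

P1 drop C (A beats it: P:8>6 Q:8>7 R:7>6 S:8>0 T:9>8)
P1 drop D (B beats it: P:8>7 Q:9>5 R:10>9 S:8>4 T:7>5)
P2 drop P (Q beats it: A:9>2 B:8>6 E:9>6)
P2 drop S (R beats it: A:3>2 B:10>8 E:10>8)
P1→{A,B,E} P2→{Q,R,T}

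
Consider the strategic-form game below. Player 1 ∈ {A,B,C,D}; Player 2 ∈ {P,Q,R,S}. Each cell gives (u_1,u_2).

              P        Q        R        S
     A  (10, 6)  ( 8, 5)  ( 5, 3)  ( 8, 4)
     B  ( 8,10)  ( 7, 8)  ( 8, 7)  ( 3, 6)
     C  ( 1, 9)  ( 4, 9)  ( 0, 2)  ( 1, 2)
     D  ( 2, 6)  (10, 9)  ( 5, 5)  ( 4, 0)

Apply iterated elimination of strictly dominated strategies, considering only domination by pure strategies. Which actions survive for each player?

P1 drop C (A beats it: P:10>1 Q:8>4 R:5>0 S:8>1)
P2 drop R (P beats it: A:6>3 B:10>7 D:6>5)
P1 drop B (A beats it: P:10>8 Q:8>7 S:8>3)
P2 drop S (P beats it: A:6>4 D:6>0)
P1→{A,D} P2→{P,Q}

IESDS → P1:{A,D} P2:{P,Q}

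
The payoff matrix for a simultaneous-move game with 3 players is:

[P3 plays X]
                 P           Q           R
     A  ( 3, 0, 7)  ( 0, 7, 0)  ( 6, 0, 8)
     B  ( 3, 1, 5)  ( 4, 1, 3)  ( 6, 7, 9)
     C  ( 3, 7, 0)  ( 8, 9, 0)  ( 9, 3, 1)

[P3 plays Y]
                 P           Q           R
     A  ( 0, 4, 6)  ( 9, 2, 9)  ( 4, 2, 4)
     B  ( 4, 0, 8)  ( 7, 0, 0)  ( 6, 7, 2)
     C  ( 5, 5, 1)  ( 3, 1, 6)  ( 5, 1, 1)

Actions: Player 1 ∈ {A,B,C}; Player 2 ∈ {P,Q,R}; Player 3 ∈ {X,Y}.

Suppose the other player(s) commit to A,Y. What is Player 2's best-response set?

P2 best: {P}

u_2(P vs A,Y) = 4
u_2(Q vs A,Y) = 2
u_2(R vs A,Y) = 2
max payoff 4 at {P}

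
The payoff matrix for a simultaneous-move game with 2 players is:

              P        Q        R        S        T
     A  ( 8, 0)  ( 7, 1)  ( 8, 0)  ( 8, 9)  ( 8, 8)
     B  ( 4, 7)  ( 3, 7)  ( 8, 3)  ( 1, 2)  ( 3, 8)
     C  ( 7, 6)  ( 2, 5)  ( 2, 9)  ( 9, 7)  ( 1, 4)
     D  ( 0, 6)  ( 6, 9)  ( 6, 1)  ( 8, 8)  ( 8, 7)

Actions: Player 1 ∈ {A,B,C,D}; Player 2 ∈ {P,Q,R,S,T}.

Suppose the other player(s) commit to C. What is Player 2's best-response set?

BR_2 = {R}

u_2(P vs C) = 6
u_2(Q vs C) = 5
u_2(R vs C) = 9
u_2(S vs C) = 7
u_2(T vs C) = 4
max payoff 9 at {R}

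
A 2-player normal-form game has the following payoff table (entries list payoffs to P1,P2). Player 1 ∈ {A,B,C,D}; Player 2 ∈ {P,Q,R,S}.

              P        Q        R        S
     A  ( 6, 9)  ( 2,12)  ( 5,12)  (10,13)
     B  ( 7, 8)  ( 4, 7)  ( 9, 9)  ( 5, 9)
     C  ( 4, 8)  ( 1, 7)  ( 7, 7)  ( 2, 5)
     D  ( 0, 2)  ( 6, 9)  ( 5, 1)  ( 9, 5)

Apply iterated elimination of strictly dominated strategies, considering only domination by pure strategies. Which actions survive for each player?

P1 drop C (B beats it: P:7>4 Q:4>1 R:9>7 S:5>2)
P2 drop P (S beats it: A:13>9 B:9>8 D:5>2)
P1→{A,B,D} P2→{Q,R,S}

IESDS → P1:{A,B,D} P2:{Q,R,S}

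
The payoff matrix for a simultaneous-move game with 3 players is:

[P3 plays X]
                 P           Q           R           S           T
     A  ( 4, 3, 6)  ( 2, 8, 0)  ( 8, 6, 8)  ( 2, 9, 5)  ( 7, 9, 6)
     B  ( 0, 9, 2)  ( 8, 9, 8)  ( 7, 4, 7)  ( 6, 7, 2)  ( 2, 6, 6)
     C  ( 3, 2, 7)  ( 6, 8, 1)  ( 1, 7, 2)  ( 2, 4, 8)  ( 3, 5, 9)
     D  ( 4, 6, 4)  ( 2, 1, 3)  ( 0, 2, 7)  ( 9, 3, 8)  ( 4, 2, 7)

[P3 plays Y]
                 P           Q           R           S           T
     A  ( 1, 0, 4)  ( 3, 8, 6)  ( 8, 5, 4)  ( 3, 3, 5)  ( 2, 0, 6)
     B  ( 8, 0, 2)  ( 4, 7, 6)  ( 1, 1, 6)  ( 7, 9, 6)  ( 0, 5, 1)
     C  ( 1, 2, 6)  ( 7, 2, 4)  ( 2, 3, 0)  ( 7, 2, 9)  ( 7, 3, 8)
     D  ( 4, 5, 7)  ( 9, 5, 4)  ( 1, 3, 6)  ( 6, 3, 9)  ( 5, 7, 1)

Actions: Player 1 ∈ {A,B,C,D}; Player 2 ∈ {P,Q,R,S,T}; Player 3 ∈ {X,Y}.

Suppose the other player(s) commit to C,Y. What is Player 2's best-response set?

u_2(P vs C,Y) = 2
u_2(Q vs C,Y) = 2
u_2(R vs C,Y) = 3
u_2(S vs C,Y) = 2
u_2(T vs C,Y) = 3
max payoff 3 at {R,T}

BR_2 = {R,T}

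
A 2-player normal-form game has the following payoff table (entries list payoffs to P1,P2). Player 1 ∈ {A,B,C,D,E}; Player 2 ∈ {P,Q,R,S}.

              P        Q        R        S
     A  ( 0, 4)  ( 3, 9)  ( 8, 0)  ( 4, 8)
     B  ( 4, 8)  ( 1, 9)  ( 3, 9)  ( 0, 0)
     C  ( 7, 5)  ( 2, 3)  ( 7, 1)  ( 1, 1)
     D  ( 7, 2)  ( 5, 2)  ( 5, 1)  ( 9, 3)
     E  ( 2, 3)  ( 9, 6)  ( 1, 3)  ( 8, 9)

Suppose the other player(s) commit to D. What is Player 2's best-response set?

u_2(P vs D) = 2
u_2(Q vs D) = 2
u_2(R vs D) = 1
u_2(S vs D) = 3
max payoff 3 at {S}

argmax u_2 = {S}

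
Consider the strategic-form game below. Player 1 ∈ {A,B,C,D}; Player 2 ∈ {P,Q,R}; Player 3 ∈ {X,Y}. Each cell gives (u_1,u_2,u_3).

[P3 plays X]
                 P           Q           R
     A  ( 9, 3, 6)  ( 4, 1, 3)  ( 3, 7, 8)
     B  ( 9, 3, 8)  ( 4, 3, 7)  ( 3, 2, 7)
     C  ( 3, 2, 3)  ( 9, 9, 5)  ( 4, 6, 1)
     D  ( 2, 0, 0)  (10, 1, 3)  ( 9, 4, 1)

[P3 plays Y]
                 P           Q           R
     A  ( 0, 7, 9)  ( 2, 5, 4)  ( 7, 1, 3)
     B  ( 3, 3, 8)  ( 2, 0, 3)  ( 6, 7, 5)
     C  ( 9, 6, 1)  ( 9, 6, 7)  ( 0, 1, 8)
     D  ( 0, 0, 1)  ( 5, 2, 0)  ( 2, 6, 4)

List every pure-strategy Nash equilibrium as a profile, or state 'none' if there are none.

Nash profiles: (B,P,X), (C,Q,Y)

(A,P,X): not NE [P2→R gives 7>3; P3→Y gives 9>6]
(A,P,Y): not NE [P1→C gives 9>0]
(A,Q,X): not NE [P1→D gives 10>4; P2→R gives 7>1; P3→Y gives 4>3]
(A,Q,Y): not NE [P1→C gives 9>2; P2→P gives 7>5]
(A,R,X): not NE [P1→D gives 9>3]
(A,R,Y): not NE [P2→P gives 7>1; P3→X gives 8>3]
(B,P,X): NE
(B,P,Y): not NE [P1→C gives 9>3; P2→R gives 7>3]
(B,Q,X): not NE [P1→D gives 10>4]
(B,Q,Y): not NE [P1→C gives 9>2; P2→R gives 7>0; P3→X gives 7>3]
(B,R,X): not NE [P1→D gives 9>3; P2→Q gives 3>2]
(B,R,Y): not NE [P1→A gives 7>6; P3→X gives 7>5]
(C,P,X): not NE [P1→B gives 9>3; P2→Q gives 9>2]
(C,P,Y): not NE [P3→X gives 3>1]
(C,Q,X): not NE [P1→D gives 10>9; P3→Y gives 7>5]
(C,Q,Y): NE
(C,R,X): not NE [P1→D gives 9>4; P2→Q gives 9>6; P3→Y gives 8>1]
(C,R,Y): not NE [P1→A gives 7>0; P2→Q gives 6>1]
(D,P,X): not NE [P1→B gives 9>2; P2→R gives 4>0; P3→Y gives 1>0]
(D,P,Y): not NE [P1→C gives 9>0; P2→R gives 6>0]
(D,Q,X): not NE [P2→R gives 4>1]
(D,Q,Y): not NE [P1→C gives 9>5; P2→R gives 6>2; P3→X gives 3>0]
(D,R,X): not NE [P3→Y gives 4>1]
(D,R,Y): not NE [P1→A gives 7>2]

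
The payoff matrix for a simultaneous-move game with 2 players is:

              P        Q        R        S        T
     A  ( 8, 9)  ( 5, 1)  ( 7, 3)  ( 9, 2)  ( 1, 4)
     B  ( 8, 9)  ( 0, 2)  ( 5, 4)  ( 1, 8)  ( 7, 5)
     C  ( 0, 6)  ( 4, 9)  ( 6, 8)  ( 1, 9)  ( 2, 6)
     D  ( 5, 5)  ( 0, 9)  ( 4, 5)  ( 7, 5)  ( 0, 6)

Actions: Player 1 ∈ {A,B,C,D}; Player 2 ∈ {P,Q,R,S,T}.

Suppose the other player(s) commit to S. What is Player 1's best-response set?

P1 best: {A}

u_1(A vs S) = 9
u_1(B vs S) = 1
u_1(C vs S) = 1
u_1(D vs S) = 7
max payoff 9 at {A}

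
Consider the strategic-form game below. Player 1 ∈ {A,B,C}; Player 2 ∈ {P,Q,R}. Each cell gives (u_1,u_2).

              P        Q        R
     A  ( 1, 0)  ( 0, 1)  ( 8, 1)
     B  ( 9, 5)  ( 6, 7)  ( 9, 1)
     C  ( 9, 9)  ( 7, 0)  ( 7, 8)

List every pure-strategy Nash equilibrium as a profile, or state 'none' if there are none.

(A,P): not NE [P1→C gives 9>1; P2→R gives 1>0]
(A,Q): not NE [P1→C gives 7>0]
(A,R): not NE [P1→B gives 9>8]
(B,P): not NE [P2→Q gives 7>5]
(B,Q): not NE [P1→C gives 7>6]
(B,R): not NE [P2→Q gives 7>1]
(C,P): NE
(C,Q): not NE [P2→P gives 9>0]
(C,R): not NE [P1→B gives 9>7; P2→P gives 9>8]

PSNE = {(C,P)}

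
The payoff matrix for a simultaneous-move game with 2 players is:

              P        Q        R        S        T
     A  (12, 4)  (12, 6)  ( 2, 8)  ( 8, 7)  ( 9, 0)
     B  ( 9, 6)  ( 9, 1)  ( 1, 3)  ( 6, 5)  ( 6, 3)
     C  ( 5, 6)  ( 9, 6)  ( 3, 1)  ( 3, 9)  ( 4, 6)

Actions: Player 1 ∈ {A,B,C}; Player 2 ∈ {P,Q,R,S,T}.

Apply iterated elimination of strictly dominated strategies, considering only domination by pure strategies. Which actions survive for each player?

P1 drop B (A beats it: P:12>9 Q:12>9 R:2>1 S:8>6 T:9>6)
P2 drop P (S beats it: A:7>4 C:9>6)
P2 drop Q (S beats it: A:7>6 C:9>6)
P2 drop T (S beats it: A:7>0 C:9>6)
P1→{A,C} P2→{R,S}

IESDS → P1:{A,C} P2:{R,S}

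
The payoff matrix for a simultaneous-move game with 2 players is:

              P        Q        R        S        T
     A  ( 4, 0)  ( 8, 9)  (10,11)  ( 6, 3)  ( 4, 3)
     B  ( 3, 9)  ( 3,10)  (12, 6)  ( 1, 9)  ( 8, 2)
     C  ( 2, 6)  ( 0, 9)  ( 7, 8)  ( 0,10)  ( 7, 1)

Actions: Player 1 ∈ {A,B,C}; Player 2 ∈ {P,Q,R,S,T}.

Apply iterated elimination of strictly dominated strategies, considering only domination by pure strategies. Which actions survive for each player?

Survivors P1:{A,B} P2:{Q,R}

P1 drop C (B beats it: P:3>2 Q:3>0 R:12>7 S:1>0 T:8>7)
P2 drop P (Q beats it: A:9>0 B:10>9)
P2 drop S (Q beats it: A:9>3 B:10>9)
P2 drop T (Q beats it: A:9>3 B:10>2)
P1→{A,B} P2→{Q,R}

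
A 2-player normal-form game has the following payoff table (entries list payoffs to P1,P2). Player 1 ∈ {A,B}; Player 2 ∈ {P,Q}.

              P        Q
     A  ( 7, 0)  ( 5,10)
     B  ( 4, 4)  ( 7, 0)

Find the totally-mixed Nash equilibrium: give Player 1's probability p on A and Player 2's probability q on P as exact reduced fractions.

P1 indiff ⇒ q·7+(1-q)·5 = q·4+(1-q)·7 ⇒ q(3) = (1-q)(2) ⇒ q = 2/5
P2 indiff ⇒ p·0+(1-p)·4 = p·10+(1-p)·0 ⇒ p(-10) = (1-p)(-4) ⇒ p = 2/7

p=2/7, q=2/5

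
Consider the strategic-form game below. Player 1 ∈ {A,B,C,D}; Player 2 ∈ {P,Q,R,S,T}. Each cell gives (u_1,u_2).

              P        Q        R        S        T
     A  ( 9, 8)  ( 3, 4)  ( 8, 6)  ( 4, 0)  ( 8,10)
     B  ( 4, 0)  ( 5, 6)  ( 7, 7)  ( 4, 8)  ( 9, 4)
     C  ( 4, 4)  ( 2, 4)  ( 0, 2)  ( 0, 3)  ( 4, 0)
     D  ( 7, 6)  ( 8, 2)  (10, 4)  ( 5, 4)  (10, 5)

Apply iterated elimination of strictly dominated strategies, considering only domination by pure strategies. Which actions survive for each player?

IESDS → P1:{A,D} P2:{P,T}

P1 drop B (D beats it: P:7>4 Q:8>5 R:10>7 S:5>4 T:10>9)
P1 drop C (A beats it: P:9>4 Q:3>2 R:8>0 S:4>0 T:8>4)
P2 drop Q (P beats it: A:8>4 D:6>2)
P2 drop R (P beats it: A:8>6 D:6>4)
P2 drop S (P beats it: A:8>0 D:6>4)
P1→{A,D} P2→{P,T}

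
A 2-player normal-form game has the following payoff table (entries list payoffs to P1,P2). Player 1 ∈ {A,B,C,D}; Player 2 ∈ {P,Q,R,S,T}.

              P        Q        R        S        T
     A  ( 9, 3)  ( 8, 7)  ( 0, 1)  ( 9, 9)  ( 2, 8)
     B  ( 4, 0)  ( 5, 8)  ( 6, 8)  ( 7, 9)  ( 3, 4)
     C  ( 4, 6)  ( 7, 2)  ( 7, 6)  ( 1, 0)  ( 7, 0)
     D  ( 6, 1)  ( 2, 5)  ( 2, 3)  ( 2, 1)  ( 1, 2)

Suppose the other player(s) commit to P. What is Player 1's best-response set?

P1 best: {A}

u_1(A vs P) = 9
u_1(B vs P) = 4
u_1(C vs P) = 4
u_1(D vs P) = 6
max payoff 9 at {A}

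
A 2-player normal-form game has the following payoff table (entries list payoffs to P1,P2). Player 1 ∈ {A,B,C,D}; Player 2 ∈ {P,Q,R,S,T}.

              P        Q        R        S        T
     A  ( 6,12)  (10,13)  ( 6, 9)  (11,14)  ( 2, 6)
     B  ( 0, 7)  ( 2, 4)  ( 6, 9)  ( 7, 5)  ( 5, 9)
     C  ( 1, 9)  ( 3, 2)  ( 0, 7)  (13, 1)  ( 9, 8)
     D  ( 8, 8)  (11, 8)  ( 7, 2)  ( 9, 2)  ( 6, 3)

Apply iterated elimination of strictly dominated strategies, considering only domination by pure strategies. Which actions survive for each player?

P1 drop B (D beats it: P:8>0 Q:11>2 R:7>6 S:9>7 T:6>5)
P2 drop R (P beats it: A:12>9 C:9>7 D:8>2)
P2 drop T (P beats it: A:12>6 C:9>8 D:8>3)
P1→{A,C,D} P2→{P,Q,S}

Remaining: P1:{A,C,D} P2:{P,Q,S}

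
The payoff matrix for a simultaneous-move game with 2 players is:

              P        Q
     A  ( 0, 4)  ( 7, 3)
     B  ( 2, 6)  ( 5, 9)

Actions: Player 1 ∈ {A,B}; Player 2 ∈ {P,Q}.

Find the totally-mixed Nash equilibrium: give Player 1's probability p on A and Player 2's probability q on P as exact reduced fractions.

p=3/4, q=1/2

P1 indiff ⇒ q·0+(1-q)·7 = q·2+(1-q)·5 ⇒ q(-2) = (1-q)(-2) ⇒ q = 1/2
P2 indiff ⇒ p·4+(1-p)·6 = p·3+(1-p)·9 ⇒ p(1) = (1-p)(3) ⇒ p = 3/4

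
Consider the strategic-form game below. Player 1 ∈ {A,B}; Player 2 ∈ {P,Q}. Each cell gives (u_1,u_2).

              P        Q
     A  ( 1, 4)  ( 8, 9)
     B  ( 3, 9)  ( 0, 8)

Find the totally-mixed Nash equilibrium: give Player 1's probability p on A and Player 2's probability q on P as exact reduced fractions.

P1 indiff ⇒ q·1+(1-q)·8 = q·3+(1-q)·0 ⇒ q(-2) = (1-q)(-8) ⇒ q = 4/5
P2 indiff ⇒ p·4+(1-p)·9 = p·9+(1-p)·8 ⇒ p(-5) = (1-p)(-1) ⇒ p = 1/6

P1 mixes 1/6 on A; P2 mixes 4/5 on P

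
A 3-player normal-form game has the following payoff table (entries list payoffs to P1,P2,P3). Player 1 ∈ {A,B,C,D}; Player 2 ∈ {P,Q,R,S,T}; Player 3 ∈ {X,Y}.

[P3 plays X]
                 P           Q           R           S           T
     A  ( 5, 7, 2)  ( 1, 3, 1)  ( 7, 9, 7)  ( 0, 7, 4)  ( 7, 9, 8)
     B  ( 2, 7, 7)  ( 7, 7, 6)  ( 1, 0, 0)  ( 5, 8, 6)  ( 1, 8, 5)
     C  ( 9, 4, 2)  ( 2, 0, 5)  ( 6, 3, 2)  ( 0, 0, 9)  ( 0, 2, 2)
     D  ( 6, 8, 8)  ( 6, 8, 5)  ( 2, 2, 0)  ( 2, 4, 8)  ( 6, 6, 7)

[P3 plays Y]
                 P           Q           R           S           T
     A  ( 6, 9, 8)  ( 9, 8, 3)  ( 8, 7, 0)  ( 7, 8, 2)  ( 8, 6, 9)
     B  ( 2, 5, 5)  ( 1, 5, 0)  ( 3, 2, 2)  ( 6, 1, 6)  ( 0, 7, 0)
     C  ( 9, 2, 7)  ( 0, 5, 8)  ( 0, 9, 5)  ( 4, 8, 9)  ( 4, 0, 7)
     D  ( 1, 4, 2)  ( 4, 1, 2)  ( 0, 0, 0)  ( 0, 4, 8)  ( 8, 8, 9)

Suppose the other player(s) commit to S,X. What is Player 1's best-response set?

argmax u_1 = {B}

u_1(A vs S,X) = 0
u_1(B vs S,X) = 5
u_1(C vs S,X) = 0
u_1(D vs S,X) = 2
max payoff 5 at {B}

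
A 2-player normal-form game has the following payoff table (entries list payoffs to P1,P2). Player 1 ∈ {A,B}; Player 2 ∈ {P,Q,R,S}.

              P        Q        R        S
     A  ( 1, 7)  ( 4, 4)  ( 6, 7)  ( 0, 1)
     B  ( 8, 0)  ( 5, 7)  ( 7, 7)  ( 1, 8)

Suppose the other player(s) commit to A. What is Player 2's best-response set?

u_2(P vs A) = 7
u_2(Q vs A) = 4
u_2(R vs A) = 7
u_2(S vs A) = 1
max payoff 7 at {P,R}

BR_2 = {P,R}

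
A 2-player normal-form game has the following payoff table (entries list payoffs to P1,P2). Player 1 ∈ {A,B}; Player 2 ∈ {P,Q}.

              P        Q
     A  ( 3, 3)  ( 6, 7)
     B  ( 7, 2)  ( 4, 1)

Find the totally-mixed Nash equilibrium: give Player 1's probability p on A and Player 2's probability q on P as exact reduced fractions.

p=1/5, q=1/3

P1 indiff ⇒ q·3+(1-q)·6 = q·7+(1-q)·4 ⇒ q(-4) = (1-q)(-2) ⇒ q = 1/3
P2 indiff ⇒ p·3+(1-p)·2 = p·7+(1-p)·1 ⇒ p(-4) = (1-p)(-1) ⇒ p = 1/5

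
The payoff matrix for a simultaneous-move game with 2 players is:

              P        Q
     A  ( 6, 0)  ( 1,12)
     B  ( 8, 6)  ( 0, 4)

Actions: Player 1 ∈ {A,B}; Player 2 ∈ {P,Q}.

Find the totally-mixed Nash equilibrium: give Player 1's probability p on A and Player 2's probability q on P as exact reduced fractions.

P1 indiff ⇒ q·6+(1-q)·1 = q·8+(1-q)·0 ⇒ q(-2) = (1-q)(-1) ⇒ q = 1/3
P2 indiff ⇒ p·0+(1-p)·6 = p·12+(1-p)·4 ⇒ p(-12) = (1-p)(-2) ⇒ p = 1/7

(p,q) = (1/7, 1/3)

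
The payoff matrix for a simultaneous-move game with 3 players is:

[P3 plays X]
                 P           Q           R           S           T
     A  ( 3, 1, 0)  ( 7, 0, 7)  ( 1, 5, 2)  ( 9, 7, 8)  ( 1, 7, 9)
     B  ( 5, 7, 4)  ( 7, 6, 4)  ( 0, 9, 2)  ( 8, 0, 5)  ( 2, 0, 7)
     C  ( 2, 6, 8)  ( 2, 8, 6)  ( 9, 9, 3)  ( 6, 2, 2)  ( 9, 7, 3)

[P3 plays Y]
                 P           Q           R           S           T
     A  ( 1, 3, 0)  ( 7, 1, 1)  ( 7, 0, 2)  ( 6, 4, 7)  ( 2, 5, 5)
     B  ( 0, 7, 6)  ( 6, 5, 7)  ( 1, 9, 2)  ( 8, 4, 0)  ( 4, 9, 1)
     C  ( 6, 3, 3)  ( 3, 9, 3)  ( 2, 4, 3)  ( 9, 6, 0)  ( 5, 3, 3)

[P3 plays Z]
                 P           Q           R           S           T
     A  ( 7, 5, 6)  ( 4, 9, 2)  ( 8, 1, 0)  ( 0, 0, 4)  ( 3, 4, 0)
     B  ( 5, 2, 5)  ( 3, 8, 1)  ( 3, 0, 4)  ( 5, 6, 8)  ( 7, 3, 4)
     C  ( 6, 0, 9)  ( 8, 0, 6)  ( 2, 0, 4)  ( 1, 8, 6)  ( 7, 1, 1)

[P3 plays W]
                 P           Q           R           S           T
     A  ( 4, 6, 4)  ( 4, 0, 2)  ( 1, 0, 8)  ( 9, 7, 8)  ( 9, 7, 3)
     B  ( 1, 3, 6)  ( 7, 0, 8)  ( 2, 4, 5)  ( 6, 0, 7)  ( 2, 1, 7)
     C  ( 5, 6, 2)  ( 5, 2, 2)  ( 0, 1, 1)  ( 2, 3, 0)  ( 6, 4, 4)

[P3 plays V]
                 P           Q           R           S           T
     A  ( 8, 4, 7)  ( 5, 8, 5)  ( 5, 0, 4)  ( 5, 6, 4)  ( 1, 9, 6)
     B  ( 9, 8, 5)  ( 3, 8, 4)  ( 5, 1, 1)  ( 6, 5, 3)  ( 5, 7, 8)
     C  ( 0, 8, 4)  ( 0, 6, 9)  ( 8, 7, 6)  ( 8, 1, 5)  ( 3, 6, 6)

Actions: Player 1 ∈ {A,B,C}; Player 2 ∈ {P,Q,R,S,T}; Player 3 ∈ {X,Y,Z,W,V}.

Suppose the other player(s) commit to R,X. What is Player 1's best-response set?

P1 best: {C}

u_1(A vs R,X) = 1
u_1(B vs R,X) = 0
u_1(C vs R,X) = 9
max payoff 9 at {C}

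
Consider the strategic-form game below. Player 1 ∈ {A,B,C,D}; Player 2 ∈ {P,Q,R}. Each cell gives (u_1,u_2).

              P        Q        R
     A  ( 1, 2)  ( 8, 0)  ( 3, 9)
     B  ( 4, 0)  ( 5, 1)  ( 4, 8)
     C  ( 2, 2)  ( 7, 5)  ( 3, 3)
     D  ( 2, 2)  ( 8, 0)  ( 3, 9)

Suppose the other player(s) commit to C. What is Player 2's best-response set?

u_2(P vs C) = 2
u_2(Q vs C) = 5
u_2(R vs C) = 3
max payoff 5 at {Q}

BR_2 = {Q}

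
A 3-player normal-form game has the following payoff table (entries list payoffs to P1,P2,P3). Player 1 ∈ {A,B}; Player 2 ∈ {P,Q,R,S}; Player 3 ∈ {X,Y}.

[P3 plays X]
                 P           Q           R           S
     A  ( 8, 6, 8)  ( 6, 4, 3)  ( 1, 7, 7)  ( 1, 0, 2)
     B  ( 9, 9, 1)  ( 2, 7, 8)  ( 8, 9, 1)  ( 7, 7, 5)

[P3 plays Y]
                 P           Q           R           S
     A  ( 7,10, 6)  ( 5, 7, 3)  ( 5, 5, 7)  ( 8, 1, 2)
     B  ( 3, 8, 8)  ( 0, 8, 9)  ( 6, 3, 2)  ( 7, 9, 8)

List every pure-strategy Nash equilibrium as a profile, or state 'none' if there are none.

(A,P,X): not NE [P1→B gives 9>8; P2→R gives 7>6]
(A,P,Y): not NE [P3→X gives 8>6]
(A,Q,X): not NE [P2→R gives 7>4]
(A,Q,Y): not NE [P2→P gives 10>7]
(A,R,X): not NE [P1→B gives 8>1]
(A,R,Y): not NE [P1→B gives 6>5; P2→P gives 10>5]
(A,S,X): not NE [P1→B gives 7>1; P2→R gives 7>0]
(A,S,Y): not NE [P2→P gives 10>1]
(B,P,X): not NE [P3→Y gives 8>1]
(B,P,Y): not NE [P1→A gives 7>3; P2→S gives 9>8]
(B,Q,X): not NE [P1→A gives 6>2; P2→R gives 9>7; P3→Y gives 9>8]
(B,Q,Y): not NE [P1→A gives 5>0; P2→S gives 9>8]
(B,R,X): not NE [P3→Y gives 2>1]
(B,R,Y): not NE [P2→S gives 9>3]
(B,S,X): not NE [P2→R gives 9>7; P3→Y gives 8>5]
(B,S,Y): not NE [P1→A gives 8>7]

No pure NE.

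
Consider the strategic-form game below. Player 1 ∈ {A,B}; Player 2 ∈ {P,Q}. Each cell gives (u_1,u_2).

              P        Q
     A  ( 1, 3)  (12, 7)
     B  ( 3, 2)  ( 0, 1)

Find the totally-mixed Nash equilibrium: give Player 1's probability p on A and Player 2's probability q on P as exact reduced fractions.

(p,q) = (1/5, 6/7)

P1 indiff ⇒ q·1+(1-q)·12 = q·3+(1-q)·0 ⇒ q(-2) = (1-q)(-12) ⇒ q = 6/7
P2 indiff ⇒ p·3+(1-p)·2 = p·7+(1-p)·1 ⇒ p(-4) = (1-p)(-1) ⇒ p = 1/5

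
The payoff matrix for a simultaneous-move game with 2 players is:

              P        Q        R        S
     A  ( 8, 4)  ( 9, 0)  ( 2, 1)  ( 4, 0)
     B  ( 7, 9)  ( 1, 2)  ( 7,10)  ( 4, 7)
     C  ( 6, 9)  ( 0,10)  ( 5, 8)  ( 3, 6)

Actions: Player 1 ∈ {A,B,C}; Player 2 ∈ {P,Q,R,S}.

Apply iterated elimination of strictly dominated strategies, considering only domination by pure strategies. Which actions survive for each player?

P1 drop C (B beats it: P:7>6 Q:1>0 R:7>5 S:4>3)
P2 drop Q (P beats it: A:4>0 B:9>2)
P2 drop S (P beats it: A:4>0 B:9>7)
P1→{A,B} P2→{P,R}

Survivors P1:{A,B} P2:{P,R}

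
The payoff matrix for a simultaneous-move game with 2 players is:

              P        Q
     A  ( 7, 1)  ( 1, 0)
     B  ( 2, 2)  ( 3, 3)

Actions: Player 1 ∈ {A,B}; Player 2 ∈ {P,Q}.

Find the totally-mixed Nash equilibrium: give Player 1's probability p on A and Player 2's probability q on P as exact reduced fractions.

P1 mixes 1/2 on A; P2 mixes 2/7 on P

P1 indiff ⇒ q·7+(1-q)·1 = q·2+(1-q)·3 ⇒ q(5) = (1-q)(2) ⇒ q = 2/7
P2 indiff ⇒ p·1+(1-p)·2 = p·0+(1-p)·3 ⇒ p(1) = (1-p)(1) ⇒ p = 1/2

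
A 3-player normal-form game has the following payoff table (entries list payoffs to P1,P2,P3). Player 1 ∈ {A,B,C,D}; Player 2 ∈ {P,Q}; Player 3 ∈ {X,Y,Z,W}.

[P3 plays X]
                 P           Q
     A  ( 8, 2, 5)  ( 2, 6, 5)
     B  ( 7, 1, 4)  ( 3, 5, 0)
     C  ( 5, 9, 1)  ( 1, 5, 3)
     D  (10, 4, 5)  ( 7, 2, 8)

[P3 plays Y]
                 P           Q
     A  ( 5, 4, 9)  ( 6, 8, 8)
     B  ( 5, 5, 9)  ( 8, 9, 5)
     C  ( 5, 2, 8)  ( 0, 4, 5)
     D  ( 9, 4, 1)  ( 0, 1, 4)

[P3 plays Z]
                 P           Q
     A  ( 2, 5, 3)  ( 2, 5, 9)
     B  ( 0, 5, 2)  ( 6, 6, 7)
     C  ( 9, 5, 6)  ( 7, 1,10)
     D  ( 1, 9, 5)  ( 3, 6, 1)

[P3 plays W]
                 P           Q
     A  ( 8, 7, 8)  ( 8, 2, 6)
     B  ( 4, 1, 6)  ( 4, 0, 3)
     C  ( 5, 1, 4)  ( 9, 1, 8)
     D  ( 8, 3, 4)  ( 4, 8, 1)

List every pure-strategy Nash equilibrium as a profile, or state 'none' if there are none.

(A,P,X): not NE [P1→D gives 10>8; P2→Q gives 6>2; P3→Y gives 9>5]
(A,P,Y): not NE [P1→D gives 9>5; P2→Q gives 8>4]
(A,P,Z): not NE [P1→C gives 9>2; P3→Y gives 9>3]
(A,P,W): not NE [P3→Y gives 9>8]
(A,Q,X): not NE [P1→D gives 7>2; P3→Z gives 9>5]
(A,Q,Y): not NE [P1→B gives 8>6; P3→Z gives 9>8]
(A,Q,Z): not NE [P1→C gives 7>2]
(A,Q,W): not NE [P1→C gives 9>8; P2→P gives 7>2; P3→Z gives 9>6]
(B,P,X): not NE [P1→D gives 10>7; P2→Q gives 5>1; P3→Y gives 9>4]
(B,P,Y): not NE [P1→D gives 9>5; P2→Q gives 9>5]
(B,P,Z): not NE [P1→C gives 9>0; P2→Q gives 6>5; P3→Y gives 9>2]
(B,P,W): not NE [P1→D gives 8>4; P3→Y gives 9>6]
(B,Q,X): not NE [P1→D gives 7>3; P3→Z gives 7>0]
(B,Q,Y): not NE [P3→Z gives 7>5]
(B,Q,Z): not NE [P1→C gives 7>6]
(B,Q,W): not NE [P1→C gives 9>4; P2→P gives 1>0; P3→Z gives 7>3]
(C,P,X): not NE [P1→D gives 10>5; P3→Y gives 8>1]
(C,P,Y): not NE [P1→D gives 9>5; P2→Q gives 4>2]
(C,P,Z): not NE [P3→Y gives 8>6]
(C,P,W): not NE [P1→D gives 8>5; P3→Y gives 8>4]
(C,Q,X): not NE [P1→D gives 7>1; P2→P gives 9>5; P3→Z gives 10>3]
(C,Q,Y): not NE [P1→B gives 8>0; P3→Z gives 10>5]
(C,Q,Z): not NE [P2→P gives 5>1]
(C,Q,W): not NE [P3→Z gives 10>8]
(D,P,X): NE
(D,P,Y): not NE [P3→Z gives 5>1]
(D,P,Z): not NE [P1→C gives 9>1]
(D,P,W): not NE [P2→Q gives 8>3; P3→Z gives 5>4]
(D,Q,X): not NE [P2→P gives 4>2]
(D,Q,Y): not NE [P1→B gives 8>0; P2→P gives 4>1; P3→X gives 8>4]
(D,Q,Z): not NE [P1→C gives 7>3; P2→P gives 9>6; P3→X gives 8>1]
(D,Q,W): not NE [P1→C gives 9>4; P3→X gives 8>1]

PSNE = {(D,P,X)}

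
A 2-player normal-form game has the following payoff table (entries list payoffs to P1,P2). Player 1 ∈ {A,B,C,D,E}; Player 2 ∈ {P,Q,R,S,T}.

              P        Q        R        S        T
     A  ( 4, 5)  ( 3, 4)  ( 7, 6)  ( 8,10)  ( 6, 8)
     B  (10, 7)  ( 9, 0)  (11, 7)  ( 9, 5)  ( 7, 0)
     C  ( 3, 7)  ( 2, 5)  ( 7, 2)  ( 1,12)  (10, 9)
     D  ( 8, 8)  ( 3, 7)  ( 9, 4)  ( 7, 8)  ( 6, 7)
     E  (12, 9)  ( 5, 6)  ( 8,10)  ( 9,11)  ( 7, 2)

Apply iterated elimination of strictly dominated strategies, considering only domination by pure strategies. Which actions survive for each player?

P1 drop A (B beats it: P:10>4 Q:9>3 R:11>7 S:9>8 T:7>6)
P1 drop D (B beats it: P:10>8 Q:9>3 R:11>9 S:9>7 T:7>6)
P2 drop Q (P beats it: B:7>0 C:7>5 E:9>6)
P2 drop T (S beats it: B:5>0 C:12>9 E:11>2)
P1 drop C (B beats it: P:10>3 R:11>7 S:9>1)
P1→{B,E} P2→{P,R,S}

IESDS → P1:{B,E} P2:{P,R,S}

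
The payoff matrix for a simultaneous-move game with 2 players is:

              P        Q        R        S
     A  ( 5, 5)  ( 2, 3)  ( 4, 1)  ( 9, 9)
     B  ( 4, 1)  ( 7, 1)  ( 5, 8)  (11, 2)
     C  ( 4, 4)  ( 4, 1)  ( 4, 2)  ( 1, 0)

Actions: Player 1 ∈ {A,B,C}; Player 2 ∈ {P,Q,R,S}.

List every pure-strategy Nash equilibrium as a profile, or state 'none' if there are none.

PSNE = {(B,R)}

(A,P): not NE [P2→S gives 9>5]
(A,Q): not NE [P1→B gives 7>2; P2→S gives 9>3]
(A,R): not NE [P1→B gives 5>4; P2→S gives 9>1]
(A,S): not NE [P1→B gives 11>9]
(B,P): not NE [P1→A gives 5>4; P2→R gives 8>1]
(B,Q): not NE [P2→R gives 8>1]
(B,R): NE
(B,S): not NE [P2→R gives 8>2]
(C,P): not NE [P1→A gives 5>4]
(C,Q): not NE [P1→B gives 7>4; P2→P gives 4>1]
(C,R): not NE [P1→B gives 5>4; P2→P gives 4>2]
(C,S): not NE [P1→B gives 11>1; P2→P gives 4>0]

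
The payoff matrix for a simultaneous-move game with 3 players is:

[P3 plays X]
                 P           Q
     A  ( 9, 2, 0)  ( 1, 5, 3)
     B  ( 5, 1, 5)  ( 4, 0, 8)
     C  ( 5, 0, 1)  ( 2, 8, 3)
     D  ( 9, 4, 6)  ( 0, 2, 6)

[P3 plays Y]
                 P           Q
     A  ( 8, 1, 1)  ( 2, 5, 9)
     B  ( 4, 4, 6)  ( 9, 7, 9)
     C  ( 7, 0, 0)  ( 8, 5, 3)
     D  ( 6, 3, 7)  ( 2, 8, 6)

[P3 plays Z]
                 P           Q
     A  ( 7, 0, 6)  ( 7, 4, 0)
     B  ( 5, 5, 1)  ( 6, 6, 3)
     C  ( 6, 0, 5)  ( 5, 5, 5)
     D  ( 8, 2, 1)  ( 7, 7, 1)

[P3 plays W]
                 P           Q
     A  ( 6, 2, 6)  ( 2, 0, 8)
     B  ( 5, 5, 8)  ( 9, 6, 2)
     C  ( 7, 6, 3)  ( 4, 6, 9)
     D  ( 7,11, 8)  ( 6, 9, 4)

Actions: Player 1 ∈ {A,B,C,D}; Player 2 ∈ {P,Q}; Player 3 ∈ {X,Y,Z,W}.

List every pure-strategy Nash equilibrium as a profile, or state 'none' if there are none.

(A,P,X): not NE [P2→Q gives 5>2; P3→W gives 6>0]
(A,P,Y): not NE [P2→Q gives 5>1; P3→W gives 6>1]
(A,P,Z): not NE [P1→D gives 8>7; P2→Q gives 4>0]
(A,P,W): not NE [P1→D gives 7>6]
(A,Q,X): not NE [P1→B gives 4>1; P3→Y gives 9>3]
(A,Q,Y): not NE [P1→B gives 9>2]
(A,Q,Z): not NE [P3→Y gives 9>0]
(A,Q,W): not NE [P1→B gives 9>2; P2→P gives 2>0; P3→Y gives 9>8]
(B,P,X): not NE [P1→D gives 9>5; P3→W gives 8>5]
(B,P,Y): not NE [P1→A gives 8>4; P2→Q gives 7>4; P3→W gives 8>6]
(B,P,Z): not NE [P1→D gives 8>5; P2→Q gives 6>5; P3→W gives 8>1]
(B,P,W): not NE [P1→D gives 7>5; P2→Q gives 6>5]
(B,Q,X): not NE [P2→P gives 1>0; P3→Y gives 9>8]
(B,Q,Y): NE
(B,Q,Z): not NE [P1→D gives 7>6; P3→Y gives 9>3]
(B,Q,W): not NE [P3→Y gives 9>2]
(C,P,X): not NE [P1→D gives 9>5; P2→Q gives 8>0; P3→Z gives 5>1]
(C,P,Y): not NE [P1→A gives 8>7; P2→Q gives 5>0; P3→Z gives 5>0]
(C,P,Z): not NE [P1→D gives 8>6; P2→Q gives 5>0]
(C,P,W): not NE [P3→Z gives 5>3]
(C,Q,X): not NE [P1→B gives 4>2; P3→W gives 9>3]
(C,Q,Y): not NE [P1→B gives 9>8; P3→W gives 9>3]
(C,Q,Z): not NE [P1→D gives 7>5; P3→W gives 9>5]
(C,Q,W): not NE [P1→B gives 9>4]
(D,P,X): not NE [P3→W gives 8>6]
(D,P,Y): not NE [P1→A gives 8>6; P2→Q gives 8>3; P3→W gives 8>7]
(D,P,Z): not NE [P2→Q gives 7>2; P3→W gives 8>1]
(D,P,W): NE
(D,Q,X): not NE [P1→B gives 4>0; P2→P gives 4>2]
(D,Q,Y): not NE [P1→B gives 9>2]
(D,Q,Z): not NE [P3→Y gives 6>1]
(D,Q,W): not NE [P1→B gives 9>6; P2→P gives 11>9; P3→Y gives 6>4]

NE set: (B,Q,Y), (D,P,W)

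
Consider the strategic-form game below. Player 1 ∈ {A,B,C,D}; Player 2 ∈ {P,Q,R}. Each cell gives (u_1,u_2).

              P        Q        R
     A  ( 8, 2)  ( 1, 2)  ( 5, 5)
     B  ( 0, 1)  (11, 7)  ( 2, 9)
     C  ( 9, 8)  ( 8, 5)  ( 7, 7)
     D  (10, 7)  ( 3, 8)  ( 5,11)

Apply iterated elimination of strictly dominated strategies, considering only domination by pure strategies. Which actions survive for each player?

P1 drop A (C beats it: P:9>8 Q:8>1 R:7>5)
P2 drop Q (R beats it: B:9>7 C:7>5 D:11>8)
P1 drop B (C beats it: P:9>0 R:7>2)
P1→{C,D} P2→{P,R}

Survivors P1:{C,D} P2:{P,R}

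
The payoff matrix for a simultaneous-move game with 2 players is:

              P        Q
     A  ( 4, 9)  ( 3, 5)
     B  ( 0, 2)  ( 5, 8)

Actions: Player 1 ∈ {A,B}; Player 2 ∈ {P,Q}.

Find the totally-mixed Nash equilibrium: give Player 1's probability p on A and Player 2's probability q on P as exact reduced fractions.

P1 indiff ⇒ q·4+(1-q)·3 = q·0+(1-q)·5 ⇒ q(4) = (1-q)(2) ⇒ q = 1/3
P2 indiff ⇒ p·9+(1-p)·2 = p·5+(1-p)·8 ⇒ p(4) = (1-p)(6) ⇒ p = 3/5

P1 mixes 3/5 on A; P2 mixes 1/3 on P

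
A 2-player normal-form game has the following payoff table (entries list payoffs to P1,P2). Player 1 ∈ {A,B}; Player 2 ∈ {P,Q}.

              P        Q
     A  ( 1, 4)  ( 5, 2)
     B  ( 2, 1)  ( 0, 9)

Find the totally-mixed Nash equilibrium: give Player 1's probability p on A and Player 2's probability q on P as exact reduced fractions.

P1 indiff ⇒ q·1+(1-q)·5 = q·2+(1-q)·0 ⇒ q(-1) = (1-q)(-5) ⇒ q = 5/6
P2 indiff ⇒ p·4+(1-p)·1 = p·2+(1-p)·9 ⇒ p(2) = (1-p)(8) ⇒ p = 4/5

(p,q) = (4/5, 5/6)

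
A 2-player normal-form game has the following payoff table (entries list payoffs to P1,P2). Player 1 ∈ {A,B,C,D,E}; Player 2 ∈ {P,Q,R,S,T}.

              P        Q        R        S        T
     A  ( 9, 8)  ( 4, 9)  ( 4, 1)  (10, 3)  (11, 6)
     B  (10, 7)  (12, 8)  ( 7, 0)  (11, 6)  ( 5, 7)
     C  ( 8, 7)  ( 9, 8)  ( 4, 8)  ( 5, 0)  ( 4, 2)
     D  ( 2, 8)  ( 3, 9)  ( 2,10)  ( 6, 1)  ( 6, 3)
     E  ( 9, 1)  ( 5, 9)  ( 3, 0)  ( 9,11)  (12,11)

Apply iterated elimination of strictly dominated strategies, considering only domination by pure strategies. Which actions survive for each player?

IESDS → P1:{A,B,E} P2:{Q,S,T}

P1 drop C (B beats it: P:10>8 Q:12>9 R:7>4 S:11>5 T:5>4)
P1 drop D (A beats it: P:9>2 Q:4>3 R:4>2 S:10>6 T:11>6)
P2 drop P (Q beats it: A:9>8 B:8>7 E:9>1)
P2 drop R (Q beats it: A:9>1 B:8>0 E:9>0)
P1→{A,B,E} P2→{Q,S,T}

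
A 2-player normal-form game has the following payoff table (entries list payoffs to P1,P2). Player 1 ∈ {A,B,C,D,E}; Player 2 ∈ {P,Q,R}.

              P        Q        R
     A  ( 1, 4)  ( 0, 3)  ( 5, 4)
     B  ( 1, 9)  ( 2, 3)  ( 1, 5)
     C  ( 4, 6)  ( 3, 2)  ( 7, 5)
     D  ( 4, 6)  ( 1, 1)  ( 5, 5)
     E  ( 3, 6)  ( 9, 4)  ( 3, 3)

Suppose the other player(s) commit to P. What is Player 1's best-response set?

u_1(A vs P) = 1
u_1(B vs P) = 1
u_1(C vs P) = 4
u_1(D vs P) = 4
u_1(E vs P) = 3
max payoff 4 at {C,D}

argmax u_1 = {C,D}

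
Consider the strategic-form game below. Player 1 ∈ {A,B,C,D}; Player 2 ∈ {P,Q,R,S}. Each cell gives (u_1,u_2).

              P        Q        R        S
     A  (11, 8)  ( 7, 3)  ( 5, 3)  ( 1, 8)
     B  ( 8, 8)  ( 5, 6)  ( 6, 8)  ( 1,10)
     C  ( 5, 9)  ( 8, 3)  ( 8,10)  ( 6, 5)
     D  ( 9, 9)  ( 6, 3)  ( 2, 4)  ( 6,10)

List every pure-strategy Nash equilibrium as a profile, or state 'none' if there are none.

(A,P): NE
(A,Q): not NE [P1→C gives 8>7; P2→S gives 8>3]
(A,R): not NE [P1→C gives 8>5; P2→S gives 8>3]
(A,S): not NE [P1→D gives 6>1]
(B,P): not NE [P1→A gives 11>8; P2→S gives 10>8]
(B,Q): not NE [P1→C gives 8>5; P2→S gives 10>6]
(B,R): not NE [P1→C gives 8>6; P2→S gives 10>8]
(B,S): not NE [P1→D gives 6>1]
(C,P): not NE [P1→A gives 11>5; P2→R gives 10>9]
(C,Q): not NE [P2→R gives 10>3]
(C,R): NE
(C,S): not NE [P2→R gives 10>5]
(D,P): not NE [P1→A gives 11>9; P2→S gives 10>9]
(D,Q): not NE [P1→C gives 8>6; P2→S gives 10>3]
(D,R): not NE [P1→C gives 8>2; P2→S gives 10>4]
(D,S): NE

PSNE = {(A,P), (C,R), (D,S)}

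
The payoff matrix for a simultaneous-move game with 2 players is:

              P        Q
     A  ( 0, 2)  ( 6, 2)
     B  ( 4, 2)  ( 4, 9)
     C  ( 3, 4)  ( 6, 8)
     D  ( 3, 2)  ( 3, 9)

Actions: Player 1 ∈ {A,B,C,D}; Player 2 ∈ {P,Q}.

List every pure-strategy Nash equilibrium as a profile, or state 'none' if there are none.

(A,P): not NE [P1→B gives 4>0]
(A,Q): NE
(B,P): not NE [P2→Q gives 9>2]
(B,Q): not NE [P1→C gives 6>4]
(C,P): not NE [P1→B gives 4>3; P2→Q gives 8>4]
(C,Q): NE
(D,P): not NE [P1→B gives 4>3; P2→Q gives 9>2]
(D,Q): not NE [P1→C gives 6>3]

Nash profiles: (A,Q), (C,Q)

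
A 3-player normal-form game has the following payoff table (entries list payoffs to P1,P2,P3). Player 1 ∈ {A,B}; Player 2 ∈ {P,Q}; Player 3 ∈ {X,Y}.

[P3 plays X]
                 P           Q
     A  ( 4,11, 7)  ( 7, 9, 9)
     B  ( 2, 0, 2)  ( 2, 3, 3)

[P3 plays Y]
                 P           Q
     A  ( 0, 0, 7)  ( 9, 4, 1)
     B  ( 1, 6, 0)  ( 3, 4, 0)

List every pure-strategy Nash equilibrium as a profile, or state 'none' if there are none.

(A,P,X): NE
(A,P,Y): not NE [P1→B gives 1>0; P2→Q gives 4>0]
(A,Q,X): not NE [P2→P gives 11>9]
(A,Q,Y): not NE [P3→X gives 9>1]
(B,P,X): not NE [P1→A gives 4>2; P2→Q gives 3>0]
(B,P,Y): not NE [P3→X gives 2>0]
(B,Q,X): not NE [P1→A gives 7>2]
(B,Q,Y): not NE [P1→A gives 9>3; P2→P gives 6>4; P3→X gives 3>0]

NE set: (A,P,X)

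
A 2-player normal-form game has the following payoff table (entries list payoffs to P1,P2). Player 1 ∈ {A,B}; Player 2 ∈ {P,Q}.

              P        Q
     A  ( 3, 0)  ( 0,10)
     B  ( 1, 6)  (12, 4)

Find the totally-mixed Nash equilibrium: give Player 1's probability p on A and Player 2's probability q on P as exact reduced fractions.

P1 indiff ⇒ q·3+(1-q)·0 = q·1+(1-q)·12 ⇒ q(2) = (1-q)(12) ⇒ q = 6/7
P2 indiff ⇒ p·0+(1-p)·6 = p·10+(1-p)·4 ⇒ p(-10) = (1-p)(-2) ⇒ p = 1/6

(p,q) = (1/6, 6/7)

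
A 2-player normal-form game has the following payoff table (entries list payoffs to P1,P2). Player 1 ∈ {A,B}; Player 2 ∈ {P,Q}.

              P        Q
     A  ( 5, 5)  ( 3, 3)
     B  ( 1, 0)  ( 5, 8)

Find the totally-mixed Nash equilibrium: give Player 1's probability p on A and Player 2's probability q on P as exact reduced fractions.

P1 mixes 4/5 on A; P2 mixes 1/3 on P

P1 indiff ⇒ q·5+(1-q)·3 = q·1+(1-q)·5 ⇒ q(4) = (1-q)(2) ⇒ q = 1/3
P2 indiff ⇒ p·5+(1-p)·0 = p·3+(1-p)·8 ⇒ p(2) = (1-p)(8) ⇒ p = 4/5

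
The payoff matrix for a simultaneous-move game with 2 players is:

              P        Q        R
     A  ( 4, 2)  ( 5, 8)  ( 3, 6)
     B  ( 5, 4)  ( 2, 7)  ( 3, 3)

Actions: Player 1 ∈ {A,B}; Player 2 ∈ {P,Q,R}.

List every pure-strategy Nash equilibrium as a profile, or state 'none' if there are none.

Nash profiles: (A,Q)

(A,P): not NE [P1→B gives 5>4; P2→Q gives 8>2]
(A,Q): NE
(A,R): not NE [P2→Q gives 8>6]
(B,P): not NE [P2→Q gives 7>4]
(B,Q): not NE [P1→A gives 5>2]
(B,R): not NE [P2→Q gives 7>3]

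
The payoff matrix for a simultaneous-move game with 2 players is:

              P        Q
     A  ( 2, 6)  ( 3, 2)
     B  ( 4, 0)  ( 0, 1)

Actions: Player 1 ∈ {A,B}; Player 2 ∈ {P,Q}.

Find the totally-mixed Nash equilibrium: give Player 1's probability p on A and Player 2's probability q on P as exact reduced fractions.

P1 indiff ⇒ q·2+(1-q)·3 = q·4+(1-q)·0 ⇒ q(-2) = (1-q)(-3) ⇒ q = 3/5
P2 indiff ⇒ p·6+(1-p)·0 = p·2+(1-p)·1 ⇒ p(4) = (1-p)(1) ⇒ p = 1/5

P1 mixes 1/5 on A; P2 mixes 3/5 on P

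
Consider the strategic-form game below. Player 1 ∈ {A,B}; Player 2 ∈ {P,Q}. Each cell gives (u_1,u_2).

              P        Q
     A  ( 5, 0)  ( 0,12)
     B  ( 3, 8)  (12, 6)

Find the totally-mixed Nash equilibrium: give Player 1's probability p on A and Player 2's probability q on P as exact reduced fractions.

P1 mixes 1/7 on A; P2 mixes 6/7 on P

P1 indiff ⇒ q·5+(1-q)·0 = q·3+(1-q)·12 ⇒ q(2) = (1-q)(12) ⇒ q = 6/7
P2 indiff ⇒ p·0+(1-p)·8 = p·12+(1-p)·6 ⇒ p(-12) = (1-p)(-2) ⇒ p = 1/7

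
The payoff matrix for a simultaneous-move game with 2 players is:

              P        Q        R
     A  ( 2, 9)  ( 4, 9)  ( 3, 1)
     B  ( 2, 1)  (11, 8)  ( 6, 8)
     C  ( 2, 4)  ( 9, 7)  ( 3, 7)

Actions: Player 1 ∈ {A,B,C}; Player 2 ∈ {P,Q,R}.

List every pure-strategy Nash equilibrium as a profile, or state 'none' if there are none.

NE set: (A,P), (B,Q), (B,R)

(A,P): NE
(A,Q): not NE [P1→B gives 11>4]
(A,R): not NE [P1→B gives 6>3; P2→Q gives 9>1]
(B,P): not NE [P2→R gives 8>1]
(B,Q): NE
(B,R): NE
(C,P): not NE [P2→R gives 7>4]
(C,Q): not NE [P1→B gives 11>9]
(C,R): not NE [P1→B gives 6>3]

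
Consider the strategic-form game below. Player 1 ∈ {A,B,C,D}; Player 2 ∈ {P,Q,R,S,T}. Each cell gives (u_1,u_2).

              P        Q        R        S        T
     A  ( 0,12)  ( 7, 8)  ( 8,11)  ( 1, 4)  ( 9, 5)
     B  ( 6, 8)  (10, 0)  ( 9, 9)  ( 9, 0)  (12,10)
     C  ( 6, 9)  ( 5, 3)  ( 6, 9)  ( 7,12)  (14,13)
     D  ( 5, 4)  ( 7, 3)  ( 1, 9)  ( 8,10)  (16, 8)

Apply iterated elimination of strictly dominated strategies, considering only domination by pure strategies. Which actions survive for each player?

IESDS → P1:{B,C,D} P2:{R,S,T}

P1 drop A (B beats it: P:6>0 Q:10>7 R:9>8 S:9>1 T:12>9)
P2 drop P (T beats it: B:10>8 C:13>9 D:8>4)
P2 drop Q (R beats it: B:9>0 C:9>3 D:9>3)
P1→{B,C,D} P2→{R,S,T}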